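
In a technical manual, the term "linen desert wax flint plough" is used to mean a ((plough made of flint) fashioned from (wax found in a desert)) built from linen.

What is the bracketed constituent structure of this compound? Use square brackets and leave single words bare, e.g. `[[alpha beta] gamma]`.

[linen [[desert wax] [flint plough]]]

Overall it is a kind of plough (specifically "desert wax flint plough"); the modifier is "linen".
"desert wax flint plough" → head "plough" (specifically "flint plough"), modifier "desert wax".
"desert wax" → head "wax", modifier "desert".
"flint plough" → head "plough", modifier "flint".
Assembled: [linen [[desert wax] [flint plough]]].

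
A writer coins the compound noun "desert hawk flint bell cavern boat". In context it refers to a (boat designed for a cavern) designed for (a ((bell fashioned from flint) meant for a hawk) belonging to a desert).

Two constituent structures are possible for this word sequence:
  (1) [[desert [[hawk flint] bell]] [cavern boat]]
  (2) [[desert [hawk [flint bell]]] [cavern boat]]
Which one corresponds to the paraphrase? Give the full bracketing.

[[desert [hawk [flint bell]]] [cavern boat]]

The paraphrase's head is the "boat" part ("cavern boat"); its modifier is "desert hawk flint bell".
That top-level split, carried through the inner groups, gives [[desert [hawk [flint bell]]] [cavern boat]].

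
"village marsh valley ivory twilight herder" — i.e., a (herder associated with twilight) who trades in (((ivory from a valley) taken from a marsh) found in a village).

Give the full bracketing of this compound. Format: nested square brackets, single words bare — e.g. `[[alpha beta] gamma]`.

[[village [marsh [valley ivory]]] [twilight herder]]

Overall it is a kind of herder (specifically "twilight herder"); the modifier is "village marsh valley ivory".
Within "village marsh valley ivory", the head is "ivory" (specifically "marsh valley ivory") and the modifier is "village".
Within "marsh valley ivory", the head is "ivory" (specifically "valley ivory") and the modifier is "marsh".
Within "valley ivory", the head is "ivory" and the modifier is "valley".
Within "twilight herder", the head is "herder" and the modifier is "twilight".
Assembled: [[village [marsh [valley ivory]]] [twilight herder]].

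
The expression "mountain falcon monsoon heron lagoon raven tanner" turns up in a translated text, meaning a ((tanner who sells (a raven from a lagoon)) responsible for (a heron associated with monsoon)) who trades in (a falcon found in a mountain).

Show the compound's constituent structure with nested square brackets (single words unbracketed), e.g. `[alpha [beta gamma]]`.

At the top level: head "tanner" (specifically "monsoon heron lagoon raven tanner"); modifier "mountain falcon".
Within "mountain falcon", the head is "falcon" and the modifier is "mountain".
Within "monsoon heron lagoon raven tanner", the head is "tanner" (specifically "lagoon raven tanner") and the modifier is "monsoon heron".
Within "monsoon heron", the head is "heron" and the modifier is "monsoon".
Within "lagoon raven tanner", the head is "tanner" and the modifier is "lagoon raven".
Within "lagoon raven", the head is "raven" and the modifier is "lagoon".
Putting it together: [[mountain falcon] [[monsoon heron] [[lagoon raven] tanner]]].

[[mountain falcon] [[monsoon heron] [[lagoon raven] tanner]]]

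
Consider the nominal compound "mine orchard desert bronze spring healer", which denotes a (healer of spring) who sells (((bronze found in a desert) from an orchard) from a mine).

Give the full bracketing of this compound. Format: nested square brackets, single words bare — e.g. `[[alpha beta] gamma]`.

At the top level: head "healer" (specifically "spring healer"); modifier "mine orchard desert bronze".
"mine orchard desert bronze" → head "bronze" (specifically "orchard desert bronze"), modifier "mine".
"orchard desert bronze" → head "bronze" (specifically "desert bronze"), modifier "orchard".
"desert bronze" → head "bronze", modifier "desert".
"spring healer" → head "healer", modifier "spring".
Assembled: [[mine [orchard [desert bronze]]] [spring healer]].

[[mine [orchard [desert bronze]]] [spring healer]]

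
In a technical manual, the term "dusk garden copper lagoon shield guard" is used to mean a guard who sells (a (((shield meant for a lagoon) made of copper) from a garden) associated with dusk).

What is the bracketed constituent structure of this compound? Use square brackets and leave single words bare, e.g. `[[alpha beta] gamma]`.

The outermost head in the paraphrase is "guard", modified by "dusk garden copper lagoon shield".
Inside "dusk garden copper lagoon shield": head "shield" (specifically "garden copper lagoon shield"), modifier "dusk".
Inside "garden copper lagoon shield": head "shield" (specifically "copper lagoon shield"), modifier "garden".
Inside "copper lagoon shield": head "shield" (specifically "lagoon shield"), modifier "copper".
Inside "lagoon shield": head "shield", modifier "lagoon".
Assembled: [[dusk [garden [copper [lagoon shield]]]] guard].

[[dusk [garden [copper [lagoon shield]]]] guard]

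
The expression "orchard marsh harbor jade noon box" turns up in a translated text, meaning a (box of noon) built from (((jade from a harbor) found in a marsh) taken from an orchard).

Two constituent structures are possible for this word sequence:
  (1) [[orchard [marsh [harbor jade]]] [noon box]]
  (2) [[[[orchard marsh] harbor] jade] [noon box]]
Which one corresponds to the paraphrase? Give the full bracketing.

The paraphrase's head is the "box" part ("noon box"); its modifier is "orchard marsh harbor jade".
That top-level split, carried through the inner groups, gives [[orchard [marsh [harbor jade]]] [noon box]].

[[orchard [marsh [harbor jade]]] [noon box]]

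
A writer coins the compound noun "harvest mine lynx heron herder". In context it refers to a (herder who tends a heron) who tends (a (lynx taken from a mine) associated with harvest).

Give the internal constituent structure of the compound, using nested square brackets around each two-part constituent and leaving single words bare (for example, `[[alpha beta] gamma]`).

[[harvest [mine lynx]] [heron herder]]

At the top level: head "herder" (specifically "heron herder"); modifier "harvest mine lynx".
Inside "harvest mine lynx": head "lynx" (specifically "mine lynx"), modifier "harvest".
Inside "mine lynx": head "lynx", modifier "mine".
Inside "heron herder": head "herder", modifier "heron".
So the structure is [[harvest [mine lynx]] [heron herder]].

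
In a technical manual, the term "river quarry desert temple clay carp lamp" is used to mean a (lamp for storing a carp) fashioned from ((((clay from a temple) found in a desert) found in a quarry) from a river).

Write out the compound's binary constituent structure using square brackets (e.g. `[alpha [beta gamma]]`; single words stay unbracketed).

The outermost head in the paraphrase is "lamp" (specifically "carp lamp"), modified by "river quarry desert temple clay".
"river quarry desert temple clay" → head "clay" (specifically "quarry desert temple clay"), modifier "river".
"quarry desert temple clay" → head "clay" (specifically "desert temple clay"), modifier "quarry".
"desert temple clay" → head "clay" (specifically "temple clay"), modifier "desert".
"temple clay" → head "clay", modifier "temple".
"carp lamp" → head "lamp", modifier "carp".
Assembled: [[river [quarry [desert [temple clay]]]] [carp lamp]].

[[river [quarry [desert [temple clay]]]] [carp lamp]]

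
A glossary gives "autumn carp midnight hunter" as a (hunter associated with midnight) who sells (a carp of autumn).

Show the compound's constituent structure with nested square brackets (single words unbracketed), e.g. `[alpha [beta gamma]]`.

Whole compound: head "hunter" (specifically "midnight hunter"), modifier "autumn carp".
Within "autumn carp", the head is "carp" and the modifier is "autumn".
Within "midnight hunter", the head is "hunter" and the modifier is "midnight".
Putting it together: [[autumn carp] [midnight hunter]].

[[autumn carp] [midnight hunter]]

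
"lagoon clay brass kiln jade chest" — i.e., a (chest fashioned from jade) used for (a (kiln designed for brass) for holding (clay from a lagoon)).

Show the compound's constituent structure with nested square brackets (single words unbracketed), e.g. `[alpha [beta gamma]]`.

At the top level: head "chest" (specifically "jade chest"); modifier "lagoon clay brass kiln".
Inside "lagoon clay brass kiln": head "kiln" (specifically "brass kiln"), modifier "lagoon clay".
Inside "lagoon clay": head "clay", modifier "lagoon".
Inside "brass kiln": head "kiln", modifier "brass".
Inside "jade chest": head "chest", modifier "jade".
Putting it together: [[[lagoon clay] [brass kiln]] [jade chest]].

[[[lagoon clay] [brass kiln]] [jade chest]]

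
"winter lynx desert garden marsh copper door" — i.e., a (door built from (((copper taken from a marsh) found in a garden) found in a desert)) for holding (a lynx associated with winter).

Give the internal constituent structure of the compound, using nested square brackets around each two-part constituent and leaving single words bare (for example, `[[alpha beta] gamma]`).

The outermost head in the paraphrase is "door" (specifically "desert garden marsh copper door"), modified by "winter lynx".
Inside "winter lynx": head "lynx", modifier "winter".
Inside "desert garden marsh copper door": head "door", modifier "desert garden marsh copper".
Inside "desert garden marsh copper": head "copper" (specifically "garden marsh copper"), modifier "desert".
Inside "garden marsh copper": head "copper" (specifically "marsh copper"), modifier "garden".
Inside "marsh copper": head "copper", modifier "marsh".
Assembled: [[winter lynx] [[desert [garden [marsh copper]]] door]].

[[winter lynx] [[desert [garden [marsh copper]]] door]]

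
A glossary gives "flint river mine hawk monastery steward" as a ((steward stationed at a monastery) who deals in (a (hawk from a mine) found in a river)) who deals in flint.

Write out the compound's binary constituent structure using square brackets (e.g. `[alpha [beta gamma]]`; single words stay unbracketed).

[flint [[river [mine hawk]] [monastery steward]]]

Overall it is a kind of steward (specifically "river mine hawk monastery steward"); the modifier is "flint".
Within "river mine hawk monastery steward", the head is "steward" (specifically "monastery steward") and the modifier is "river mine hawk".
Within "river mine hawk", the head is "hawk" (specifically "mine hawk") and the modifier is "river".
Within "mine hawk", the head is "hawk" and the modifier is "mine".
Within "monastery steward", the head is "steward" and the modifier is "monastery".
Putting it together: [flint [[river [mine hawk]] [monastery steward]]].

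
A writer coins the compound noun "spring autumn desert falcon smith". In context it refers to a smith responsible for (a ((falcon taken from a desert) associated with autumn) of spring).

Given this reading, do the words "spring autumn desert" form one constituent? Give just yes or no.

The top-level split is [spring autumn desert falcon] [smith]; the full structure is [[spring [autumn [desert falcon]]] smith].
"spring autumn desert" straddles a constituent boundary, so it is not a single unit.

no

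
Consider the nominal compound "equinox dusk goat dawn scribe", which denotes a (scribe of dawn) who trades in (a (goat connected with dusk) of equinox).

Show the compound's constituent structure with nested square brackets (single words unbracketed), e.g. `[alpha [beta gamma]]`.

[[equinox [dusk goat]] [dawn scribe]]

Whole compound: head "scribe" (specifically "dawn scribe"), modifier "equinox dusk goat".
Inside "equinox dusk goat": head "goat" (specifically "dusk goat"), modifier "equinox".
Inside "dusk goat": head "goat", modifier "dusk".
Inside "dawn scribe": head "scribe", modifier "dawn".
So the structure is [[equinox [dusk goat]] [dawn scribe]].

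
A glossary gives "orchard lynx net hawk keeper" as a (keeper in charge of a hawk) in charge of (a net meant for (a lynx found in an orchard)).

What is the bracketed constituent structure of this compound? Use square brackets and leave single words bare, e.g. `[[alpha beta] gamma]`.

[[[orchard lynx] net] [hawk keeper]]

Overall it is a kind of keeper (specifically "hawk keeper"); the modifier is "orchard lynx net".
"orchard lynx net" → head "net", modifier "orchard lynx".
"orchard lynx" → head "lynx", modifier "orchard".
"hawk keeper" → head "keeper", modifier "hawk".
So the structure is [[[orchard lynx] net] [hawk keeper]].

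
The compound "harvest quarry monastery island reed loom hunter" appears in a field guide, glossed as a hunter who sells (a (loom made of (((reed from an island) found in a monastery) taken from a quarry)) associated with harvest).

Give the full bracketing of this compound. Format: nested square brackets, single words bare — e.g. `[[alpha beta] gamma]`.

Overall it is a kind of hunter; the modifier is "harvest quarry monastery island reed loom".
"harvest quarry monastery island reed loom" → head "loom" (specifically "quarry monastery island reed loom"), modifier "harvest".
"quarry monastery island reed loom" → head "loom", modifier "quarry monastery island reed".
"quarry monastery island reed" → head "reed" (specifically "monastery island reed"), modifier "quarry".
"monastery island reed" → head "reed" (specifically "island reed"), modifier "monastery".
"island reed" → head "reed", modifier "island".
So the structure is [[harvest [[quarry [monastery [island reed]]] loom]] hunter].

[[harvest [[quarry [monastery [island reed]]] loom]] hunter]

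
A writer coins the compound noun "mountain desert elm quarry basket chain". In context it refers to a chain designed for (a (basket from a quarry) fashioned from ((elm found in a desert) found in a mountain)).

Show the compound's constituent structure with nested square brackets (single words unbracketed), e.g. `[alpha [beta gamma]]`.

[[[mountain [desert elm]] [quarry basket]] chain]

At the top level: head "chain"; modifier "mountain desert elm quarry basket".
"mountain desert elm quarry basket" → head "basket" (specifically "quarry basket"), modifier "mountain desert elm".
"mountain desert elm" → head "elm" (specifically "desert elm"), modifier "mountain".
"desert elm" → head "elm", modifier "desert".
"quarry basket" → head "basket", modifier "quarry".
So the structure is [[[mountain [desert elm]] [quarry basket]] chain].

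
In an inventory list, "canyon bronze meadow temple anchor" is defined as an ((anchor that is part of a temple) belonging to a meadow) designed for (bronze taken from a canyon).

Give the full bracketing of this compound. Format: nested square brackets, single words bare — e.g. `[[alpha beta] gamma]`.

Whole compound: head "anchor" (specifically "meadow temple anchor"), modifier "canyon bronze".
Inside "canyon bronze": head "bronze", modifier "canyon".
Inside "meadow temple anchor": head "anchor" (specifically "temple anchor"), modifier "meadow".
Inside "temple anchor": head "anchor", modifier "temple".
Putting it together: [[canyon bronze] [meadow [temple anchor]]].

[[canyon bronze] [meadow [temple anchor]]]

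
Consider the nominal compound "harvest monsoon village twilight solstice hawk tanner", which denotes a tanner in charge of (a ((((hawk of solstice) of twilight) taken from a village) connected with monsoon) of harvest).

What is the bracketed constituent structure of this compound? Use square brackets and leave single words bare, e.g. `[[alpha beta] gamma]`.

The outermost head in the paraphrase is "tanner", modified by "harvest monsoon village twilight solstice hawk".
Within "harvest monsoon village twilight solstice hawk", the head is "hawk" (specifically "monsoon village twilight solstice hawk") and the modifier is "harvest".
Within "monsoon village twilight solstice hawk", the head is "hawk" (specifically "village twilight solstice hawk") and the modifier is "monsoon".
Within "village twilight solstice hawk", the head is "hawk" (specifically "twilight solstice hawk") and the modifier is "village".
Within "twilight solstice hawk", the head is "hawk" (specifically "solstice hawk") and the modifier is "twilight".
Within "solstice hawk", the head is "hawk" and the modifier is "solstice".
So the structure is [[harvest [monsoon [village [twilight [solstice hawk]]]]] tanner].

[[harvest [monsoon [village [twilight [solstice hawk]]]]] tanner]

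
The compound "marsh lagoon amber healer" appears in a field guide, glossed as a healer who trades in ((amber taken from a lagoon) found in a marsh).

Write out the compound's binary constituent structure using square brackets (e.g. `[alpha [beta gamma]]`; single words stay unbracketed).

Overall it is a kind of healer; the modifier is "marsh lagoon amber".
"marsh lagoon amber" → head "amber" (specifically "lagoon amber"), modifier "marsh".
"lagoon amber" → head "amber", modifier "lagoon".
Putting it together: [[marsh [lagoon amber]] healer].

[[marsh [lagoon amber]] healer]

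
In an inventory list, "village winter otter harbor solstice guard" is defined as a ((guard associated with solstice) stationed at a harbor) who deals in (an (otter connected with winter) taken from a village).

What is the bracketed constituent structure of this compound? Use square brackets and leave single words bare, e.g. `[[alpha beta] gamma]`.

[[village [winter otter]] [harbor [solstice guard]]]

Overall it is a kind of guard (specifically "harbor solstice guard"); the modifier is "village winter otter".
Within "village winter otter", the head is "otter" (specifically "winter otter") and the modifier is "village".
Within "winter otter", the head is "otter" and the modifier is "winter".
Within "harbor solstice guard", the head is "guard" (specifically "solstice guard") and the modifier is "harbor".
Within "solstice guard", the head is "guard" and the modifier is "solstice".
Putting it together: [[village [winter otter]] [harbor [solstice guard]]].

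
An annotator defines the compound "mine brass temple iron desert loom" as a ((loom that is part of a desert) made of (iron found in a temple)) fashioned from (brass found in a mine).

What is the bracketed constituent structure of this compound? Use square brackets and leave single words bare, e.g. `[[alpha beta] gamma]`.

[[mine brass] [[temple iron] [desert loom]]]

The outermost head in the paraphrase is "loom" (specifically "temple iron desert loom"), modified by "mine brass".
Inside "mine brass": head "brass", modifier "mine".
Inside "temple iron desert loom": head "loom" (specifically "desert loom"), modifier "temple iron".
Inside "temple iron": head "iron", modifier "temple".
Inside "desert loom": head "loom", modifier "desert".
So the structure is [[mine brass] [[temple iron] [desert loom]]].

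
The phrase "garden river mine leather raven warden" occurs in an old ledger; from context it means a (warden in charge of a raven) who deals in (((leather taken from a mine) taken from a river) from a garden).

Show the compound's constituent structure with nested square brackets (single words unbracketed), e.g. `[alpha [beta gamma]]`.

[[garden [river [mine leather]]] [raven warden]]

The outermost head in the paraphrase is "warden" (specifically "raven warden"), modified by "garden river mine leather".
"garden river mine leather" → head "leather" (specifically "river mine leather"), modifier "garden".
"river mine leather" → head "leather" (specifically "mine leather"), modifier "river".
"mine leather" → head "leather", modifier "mine".
"raven warden" → head "warden", modifier "raven".
Putting it together: [[garden [river [mine leather]]] [raven warden]].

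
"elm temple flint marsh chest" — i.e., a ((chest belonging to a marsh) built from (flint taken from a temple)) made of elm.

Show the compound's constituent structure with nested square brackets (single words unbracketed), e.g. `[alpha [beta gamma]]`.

Overall it is a kind of chest (specifically "temple flint marsh chest"); the modifier is "elm".
"temple flint marsh chest" → head "chest" (specifically "marsh chest"), modifier "temple flint".
"temple flint" → head "flint", modifier "temple".
"marsh chest" → head "chest", modifier "marsh".
Putting it together: [elm [[temple flint] [marsh chest]]].

[elm [[temple flint] [marsh chest]]]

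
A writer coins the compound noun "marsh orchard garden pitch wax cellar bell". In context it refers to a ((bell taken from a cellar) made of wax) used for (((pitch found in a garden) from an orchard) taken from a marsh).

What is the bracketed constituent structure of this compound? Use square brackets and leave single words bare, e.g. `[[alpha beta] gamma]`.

[[marsh [orchard [garden pitch]]] [wax [cellar bell]]]

Whole compound: head "bell" (specifically "wax cellar bell"), modifier "marsh orchard garden pitch".
Inside "marsh orchard garden pitch": head "pitch" (specifically "orchard garden pitch"), modifier "marsh".
Inside "orchard garden pitch": head "pitch" (specifically "garden pitch"), modifier "orchard".
Inside "garden pitch": head "pitch", modifier "garden".
Inside "wax cellar bell": head "bell" (specifically "cellar bell"), modifier "wax".
Inside "cellar bell": head "bell", modifier "cellar".
Putting it together: [[marsh [orchard [garden pitch]]] [wax [cellar bell]]].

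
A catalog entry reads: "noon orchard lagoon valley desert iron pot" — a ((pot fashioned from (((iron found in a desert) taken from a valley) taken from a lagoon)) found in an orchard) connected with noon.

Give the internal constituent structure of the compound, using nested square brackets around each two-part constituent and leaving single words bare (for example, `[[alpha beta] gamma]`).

[noon [orchard [[lagoon [valley [desert iron]]] pot]]]

At the top level: head "pot" (specifically "orchard lagoon valley desert iron pot"); modifier "noon".
Inside "orchard lagoon valley desert iron pot": head "pot" (specifically "lagoon valley desert iron pot"), modifier "orchard".
Inside "lagoon valley desert iron pot": head "pot", modifier "lagoon valley desert iron".
Inside "lagoon valley desert iron": head "iron" (specifically "valley desert iron"), modifier "lagoon".
Inside "valley desert iron": head "iron" (specifically "desert iron"), modifier "valley".
Inside "desert iron": head "iron", modifier "desert".
So the structure is [noon [orchard [[lagoon [valley [desert iron]]] pot]]].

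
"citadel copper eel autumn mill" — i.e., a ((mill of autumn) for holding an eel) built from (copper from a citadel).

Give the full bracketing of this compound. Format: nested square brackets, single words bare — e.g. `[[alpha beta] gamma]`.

[[citadel copper] [eel [autumn mill]]]

At the top level: head "mill" (specifically "eel autumn mill"); modifier "citadel copper".
"citadel copper" → head "copper", modifier "citadel".
"eel autumn mill" → head "mill" (specifically "autumn mill"), modifier "eel".
"autumn mill" → head "mill", modifier "autumn".
Putting it together: [[citadel copper] [eel [autumn mill]]].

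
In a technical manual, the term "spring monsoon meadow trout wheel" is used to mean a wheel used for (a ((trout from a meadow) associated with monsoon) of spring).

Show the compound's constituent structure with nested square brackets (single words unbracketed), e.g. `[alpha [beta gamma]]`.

[[spring [monsoon [meadow trout]]] wheel]

Overall it is a kind of wheel; the modifier is "spring monsoon meadow trout".
"spring monsoon meadow trout" → head "trout" (specifically "monsoon meadow trout"), modifier "spring".
"monsoon meadow trout" → head "trout" (specifically "meadow trout"), modifier "monsoon".
"meadow trout" → head "trout", modifier "meadow".
So the structure is [[spring [monsoon [meadow trout]]] wheel].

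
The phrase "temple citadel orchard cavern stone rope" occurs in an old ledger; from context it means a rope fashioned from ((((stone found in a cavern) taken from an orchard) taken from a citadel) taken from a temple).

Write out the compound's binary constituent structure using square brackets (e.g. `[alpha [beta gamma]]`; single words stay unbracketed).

[[temple [citadel [orchard [cavern stone]]]] rope]

At the top level: head "rope"; modifier "temple citadel orchard cavern stone".
Within "temple citadel orchard cavern stone", the head is "stone" (specifically "citadel orchard cavern stone") and the modifier is "temple".
Within "citadel orchard cavern stone", the head is "stone" (specifically "orchard cavern stone") and the modifier is "citadel".
Within "orchard cavern stone", the head is "stone" (specifically "cavern stone") and the modifier is "orchard".
Within "cavern stone", the head is "stone" and the modifier is "cavern".
Putting it together: [[temple [citadel [orchard [cavern stone]]]] rope].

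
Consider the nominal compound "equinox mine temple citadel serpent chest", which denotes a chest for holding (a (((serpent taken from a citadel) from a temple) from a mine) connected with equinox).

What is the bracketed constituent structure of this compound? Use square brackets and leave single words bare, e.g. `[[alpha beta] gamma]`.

The outermost head in the paraphrase is "chest", modified by "equinox mine temple citadel serpent".
"equinox mine temple citadel serpent" → head "serpent" (specifically "mine temple citadel serpent"), modifier "equinox".
"mine temple citadel serpent" → head "serpent" (specifically "temple citadel serpent"), modifier "mine".
"temple citadel serpent" → head "serpent" (specifically "citadel serpent"), modifier "temple".
"citadel serpent" → head "serpent", modifier "citadel".
So the structure is [[equinox [mine [temple [citadel serpent]]]] chest].

[[equinox [mine [temple [citadel serpent]]]] chest]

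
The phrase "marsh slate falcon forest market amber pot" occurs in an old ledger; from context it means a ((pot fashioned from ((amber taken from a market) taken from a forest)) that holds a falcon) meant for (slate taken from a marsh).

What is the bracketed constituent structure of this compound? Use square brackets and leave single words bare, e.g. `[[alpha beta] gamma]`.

[[marsh slate] [falcon [[forest [market amber]] pot]]]

Overall it is a kind of pot (specifically "falcon forest market amber pot"); the modifier is "marsh slate".
Inside "marsh slate": head "slate", modifier "marsh".
Inside "falcon forest market amber pot": head "pot" (specifically "forest market amber pot"), modifier "falcon".
Inside "forest market amber pot": head "pot", modifier "forest market amber".
Inside "forest market amber": head "amber" (specifically "market amber"), modifier "forest".
Inside "market amber": head "amber", modifier "market".
Putting it together: [[marsh slate] [falcon [[forest [market amber]] pot]]].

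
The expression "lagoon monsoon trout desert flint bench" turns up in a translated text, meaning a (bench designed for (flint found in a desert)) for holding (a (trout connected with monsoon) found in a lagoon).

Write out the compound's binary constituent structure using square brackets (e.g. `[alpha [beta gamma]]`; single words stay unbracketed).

Overall it is a kind of bench (specifically "desert flint bench"); the modifier is "lagoon monsoon trout".
Within "lagoon monsoon trout", the head is "trout" (specifically "monsoon trout") and the modifier is "lagoon".
Within "monsoon trout", the head is "trout" and the modifier is "monsoon".
Within "desert flint bench", the head is "bench" and the modifier is "desert flint".
Within "desert flint", the head is "flint" and the modifier is "desert".
Putting it together: [[lagoon [monsoon trout]] [[desert flint] bench]].

[[lagoon [monsoon trout]] [[desert flint] bench]]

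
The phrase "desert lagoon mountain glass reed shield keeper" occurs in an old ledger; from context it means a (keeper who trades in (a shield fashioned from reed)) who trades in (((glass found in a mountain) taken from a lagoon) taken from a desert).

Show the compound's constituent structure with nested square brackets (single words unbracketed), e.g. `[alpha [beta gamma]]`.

[[desert [lagoon [mountain glass]]] [[reed shield] keeper]]

The outermost head in the paraphrase is "keeper" (specifically "reed shield keeper"), modified by "desert lagoon mountain glass".
"desert lagoon mountain glass" → head "glass" (specifically "lagoon mountain glass"), modifier "desert".
"lagoon mountain glass" → head "glass" (specifically "mountain glass"), modifier "lagoon".
"mountain glass" → head "glass", modifier "mountain".
"reed shield keeper" → head "keeper", modifier "reed shield".
"reed shield" → head "shield", modifier "reed".
So the structure is [[desert [lagoon [mountain glass]]] [[reed shield] keeper]].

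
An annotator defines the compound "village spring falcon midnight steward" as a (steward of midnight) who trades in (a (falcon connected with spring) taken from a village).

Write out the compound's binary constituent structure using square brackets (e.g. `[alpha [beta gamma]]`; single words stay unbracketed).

[[village [spring falcon]] [midnight steward]]

Overall it is a kind of steward (specifically "midnight steward"); the modifier is "village spring falcon".
"village spring falcon" → head "falcon" (specifically "spring falcon"), modifier "village".
"spring falcon" → head "falcon", modifier "spring".
"midnight steward" → head "steward", modifier "midnight".
So the structure is [[village [spring falcon]] [midnight steward]].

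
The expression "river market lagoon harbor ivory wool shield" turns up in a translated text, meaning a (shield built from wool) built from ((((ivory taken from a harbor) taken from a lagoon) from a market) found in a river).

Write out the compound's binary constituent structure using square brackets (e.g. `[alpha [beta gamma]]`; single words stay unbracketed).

[[river [market [lagoon [harbor ivory]]]] [wool shield]]

The outermost head in the paraphrase is "shield" (specifically "wool shield"), modified by "river market lagoon harbor ivory".
"river market lagoon harbor ivory" → head "ivory" (specifically "market lagoon harbor ivory"), modifier "river".
"market lagoon harbor ivory" → head "ivory" (specifically "lagoon harbor ivory"), modifier "market".
"lagoon harbor ivory" → head "ivory" (specifically "harbor ivory"), modifier "lagoon".
"harbor ivory" → head "ivory", modifier "harbor".
"wool shield" → head "shield", modifier "wool".
So the structure is [[river [market [lagoon [harbor ivory]]]] [wool shield]].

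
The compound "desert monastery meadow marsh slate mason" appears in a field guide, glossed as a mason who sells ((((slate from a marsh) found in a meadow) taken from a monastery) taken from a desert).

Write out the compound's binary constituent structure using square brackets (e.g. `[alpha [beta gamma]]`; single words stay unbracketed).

[[desert [monastery [meadow [marsh slate]]]] mason]

At the top level: head "mason"; modifier "desert monastery meadow marsh slate".
Within "desert monastery meadow marsh slate", the head is "slate" (specifically "monastery meadow marsh slate") and the modifier is "desert".
Within "monastery meadow marsh slate", the head is "slate" (specifically "meadow marsh slate") and the modifier is "monastery".
Within "meadow marsh slate", the head is "slate" (specifically "marsh slate") and the modifier is "meadow".
Within "marsh slate", the head is "slate" and the modifier is "marsh".
So the structure is [[desert [monastery [meadow [marsh slate]]]] mason].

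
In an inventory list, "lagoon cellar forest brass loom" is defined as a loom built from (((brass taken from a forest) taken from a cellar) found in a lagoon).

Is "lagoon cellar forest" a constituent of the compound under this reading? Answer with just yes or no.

no

The top-level split is [lagoon cellar forest brass] [loom]; the full structure is [[lagoon [cellar [forest brass]]] loom].
"lagoon cellar forest" straddles a constituent boundary, so it is not a single unit.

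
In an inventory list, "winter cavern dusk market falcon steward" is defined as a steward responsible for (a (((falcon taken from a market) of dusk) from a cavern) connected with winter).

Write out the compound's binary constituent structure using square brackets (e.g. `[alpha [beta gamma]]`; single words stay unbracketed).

The outermost head in the paraphrase is "steward", modified by "winter cavern dusk market falcon".
Within "winter cavern dusk market falcon", the head is "falcon" (specifically "cavern dusk market falcon") and the modifier is "winter".
Within "cavern dusk market falcon", the head is "falcon" (specifically "dusk market falcon") and the modifier is "cavern".
Within "dusk market falcon", the head is "falcon" (specifically "market falcon") and the modifier is "dusk".
Within "market falcon", the head is "falcon" and the modifier is "market".
So the structure is [[winter [cavern [dusk [market falcon]]]] steward].

[[winter [cavern [dusk [market falcon]]]] steward]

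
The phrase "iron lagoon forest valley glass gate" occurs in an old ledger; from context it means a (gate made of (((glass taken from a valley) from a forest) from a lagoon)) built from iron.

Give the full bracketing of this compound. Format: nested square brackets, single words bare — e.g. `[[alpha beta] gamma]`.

[iron [[lagoon [forest [valley glass]]] gate]]

Overall it is a kind of gate (specifically "lagoon forest valley glass gate"); the modifier is "iron".
Inside "lagoon forest valley glass gate": head "gate", modifier "lagoon forest valley glass".
Inside "lagoon forest valley glass": head "glass" (specifically "forest valley glass"), modifier "lagoon".
Inside "forest valley glass": head "glass" (specifically "valley glass"), modifier "forest".
Inside "valley glass": head "glass", modifier "valley".
So the structure is [iron [[lagoon [forest [valley glass]]] gate]].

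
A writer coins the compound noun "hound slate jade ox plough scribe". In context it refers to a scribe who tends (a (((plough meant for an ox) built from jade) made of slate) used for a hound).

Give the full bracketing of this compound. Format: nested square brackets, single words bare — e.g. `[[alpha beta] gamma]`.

[[hound [slate [jade [ox plough]]]] scribe]

Overall it is a kind of scribe; the modifier is "hound slate jade ox plough".
Within "hound slate jade ox plough", the head is "plough" (specifically "slate jade ox plough") and the modifier is "hound".
Within "slate jade ox plough", the head is "plough" (specifically "jade ox plough") and the modifier is "slate".
Within "jade ox plough", the head is "plough" (specifically "ox plough") and the modifier is "jade".
Within "ox plough", the head is "plough" and the modifier is "ox".
So the structure is [[hound [slate [jade [ox plough]]]] scribe].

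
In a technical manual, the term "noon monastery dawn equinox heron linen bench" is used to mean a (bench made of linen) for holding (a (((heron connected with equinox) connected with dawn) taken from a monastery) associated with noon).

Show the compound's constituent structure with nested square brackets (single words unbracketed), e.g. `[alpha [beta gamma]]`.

The outermost head in the paraphrase is "bench" (specifically "linen bench"), modified by "noon monastery dawn equinox heron".
"noon monastery dawn equinox heron" → head "heron" (specifically "monastery dawn equinox heron"), modifier "noon".
"monastery dawn equinox heron" → head "heron" (specifically "dawn equinox heron"), modifier "monastery".
"dawn equinox heron" → head "heron" (specifically "equinox heron"), modifier "dawn".
"equinox heron" → head "heron", modifier "equinox".
"linen bench" → head "bench", modifier "linen".
So the structure is [[noon [monastery [dawn [equinox heron]]]] [linen bench]].

[[noon [monastery [dawn [equinox heron]]]] [linen bench]]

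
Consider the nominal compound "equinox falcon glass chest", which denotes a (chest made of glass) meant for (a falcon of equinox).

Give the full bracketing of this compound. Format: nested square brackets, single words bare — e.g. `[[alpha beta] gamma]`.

[[equinox falcon] [glass chest]]

Overall it is a kind of chest (specifically "glass chest"); the modifier is "equinox falcon".
Within "equinox falcon", the head is "falcon" and the modifier is "equinox".
Within "glass chest", the head is "chest" and the modifier is "glass".
So the structure is [[equinox falcon] [glass chest]].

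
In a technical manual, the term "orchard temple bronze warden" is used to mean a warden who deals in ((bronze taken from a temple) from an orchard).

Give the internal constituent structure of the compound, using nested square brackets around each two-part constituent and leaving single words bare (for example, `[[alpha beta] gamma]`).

Overall it is a kind of warden; the modifier is "orchard temple bronze".
Within "orchard temple bronze", the head is "bronze" (specifically "temple bronze") and the modifier is "orchard".
Within "temple bronze", the head is "bronze" and the modifier is "temple".
So the structure is [[orchard [temple bronze]] warden].

[[orchard [temple bronze]] warden]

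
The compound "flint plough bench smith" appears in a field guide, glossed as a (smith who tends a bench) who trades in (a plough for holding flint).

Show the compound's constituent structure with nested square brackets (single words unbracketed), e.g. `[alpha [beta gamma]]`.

The outermost head in the paraphrase is "smith" (specifically "bench smith"), modified by "flint plough".
"flint plough" → head "plough", modifier "flint".
"bench smith" → head "smith", modifier "bench".
Putting it together: [[flint plough] [bench smith]].

[[flint plough] [bench smith]]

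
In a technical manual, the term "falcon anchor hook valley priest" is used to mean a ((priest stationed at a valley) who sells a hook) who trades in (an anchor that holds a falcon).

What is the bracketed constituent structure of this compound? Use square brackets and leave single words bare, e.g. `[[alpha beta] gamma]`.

The outermost head in the paraphrase is "priest" (specifically "hook valley priest"), modified by "falcon anchor".
Within "falcon anchor", the head is "anchor" and the modifier is "falcon".
Within "hook valley priest", the head is "priest" (specifically "valley priest") and the modifier is "hook".
Within "valley priest", the head is "priest" and the modifier is "valley".
Putting it together: [[falcon anchor] [hook [valley priest]]].

[[falcon anchor] [hook [valley priest]]]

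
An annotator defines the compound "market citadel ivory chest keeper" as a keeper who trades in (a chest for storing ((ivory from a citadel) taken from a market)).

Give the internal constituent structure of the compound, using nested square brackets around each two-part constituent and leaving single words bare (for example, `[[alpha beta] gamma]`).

[[[market [citadel ivory]] chest] keeper]

Overall it is a kind of keeper; the modifier is "market citadel ivory chest".
Within "market citadel ivory chest", the head is "chest" and the modifier is "market citadel ivory".
Within "market citadel ivory", the head is "ivory" (specifically "citadel ivory") and the modifier is "market".
Within "citadel ivory", the head is "ivory" and the modifier is "citadel".
Putting it together: [[[market [citadel ivory]] chest] keeper].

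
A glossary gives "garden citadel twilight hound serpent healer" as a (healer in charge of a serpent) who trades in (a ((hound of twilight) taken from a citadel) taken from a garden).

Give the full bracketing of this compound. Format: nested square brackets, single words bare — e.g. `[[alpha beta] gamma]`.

[[garden [citadel [twilight hound]]] [serpent healer]]

Overall it is a kind of healer (specifically "serpent healer"); the modifier is "garden citadel twilight hound".
Inside "garden citadel twilight hound": head "hound" (specifically "citadel twilight hound"), modifier "garden".
Inside "citadel twilight hound": head "hound" (specifically "twilight hound"), modifier "citadel".
Inside "twilight hound": head "hound", modifier "twilight".
Inside "serpent healer": head "healer", modifier "serpent".
So the structure is [[garden [citadel [twilight hound]]] [serpent healer]].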